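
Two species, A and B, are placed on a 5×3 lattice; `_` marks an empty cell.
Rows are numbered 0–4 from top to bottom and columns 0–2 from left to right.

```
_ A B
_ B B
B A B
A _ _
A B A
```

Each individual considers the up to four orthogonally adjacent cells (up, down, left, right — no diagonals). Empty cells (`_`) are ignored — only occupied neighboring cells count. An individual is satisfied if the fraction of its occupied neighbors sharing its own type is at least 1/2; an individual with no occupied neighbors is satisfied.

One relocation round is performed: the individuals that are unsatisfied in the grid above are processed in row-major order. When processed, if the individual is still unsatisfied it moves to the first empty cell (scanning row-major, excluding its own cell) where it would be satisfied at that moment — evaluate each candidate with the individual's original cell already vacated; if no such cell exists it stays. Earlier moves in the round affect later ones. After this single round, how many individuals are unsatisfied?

0

Initially unsatisfied (in order): (0,1), (1,1), (2,0), (2,1), (4,1), (4,2).
  (0,1) → (0,0).
  (1,1): now satisfied by earlier moves; stays.
  (2,0) → (0,1).
  (2,1) → (1,0).
  (4,1) → (2,1).
  (4,2): now satisfied by earlier moves; stays.
Resulting grid:
A B B
A B B
_ B B
A _ _
A _ A
All satisfied now.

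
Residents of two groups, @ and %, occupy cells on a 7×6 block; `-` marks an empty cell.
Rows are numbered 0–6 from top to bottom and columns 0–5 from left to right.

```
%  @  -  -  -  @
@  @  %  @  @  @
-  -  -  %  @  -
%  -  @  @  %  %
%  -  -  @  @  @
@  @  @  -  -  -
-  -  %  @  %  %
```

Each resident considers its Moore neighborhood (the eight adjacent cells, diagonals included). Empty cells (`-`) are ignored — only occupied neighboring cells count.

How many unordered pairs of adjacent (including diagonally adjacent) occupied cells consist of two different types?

Scan each occupied cell's neighbors to the right and below (and the two forward diagonals) so each pair is counted once.
Row 0: %(0,0)–@(0,1)≠ %(0,0)–@(1,0)≠ %(0,0)–@(1,1)≠ @(0,1)–@(1,1)= @(0,1)–%(1,2)≠ @(0,1)–@(1,0)= @(0,5)–@(1,5)= @(0,5)–@(1,4)=  → 4/8 unlike.
Row 1: @(1,0)–@(1,1)= @(1,1)–%(1,2)≠ %(1,2)–@(1,3)≠ %(1,2)–%(2,3)= @(1,3)–@(1,4)= @(1,3)–%(2,3)≠ @(1,3)–@(2,4)= @(1,4)–@(1,5)= @(1,4)–@(2,4)= @(1,4)–%(2,3)≠ @(1,5)–@(2,4)=  → 4/11 unlike.
Row 2: %(2,3)–@(2,4)≠ %(2,3)–@(3,3)≠ %(2,3)–%(3,4)= %(2,3)–@(3,2)≠ @(2,4)–%(3,4)≠ @(2,4)–%(3,5)≠ @(2,4)–@(3,3)=  → 5/7 unlike.
Row 3: %(3,0)–%(4,0)= @(3,2)–@(3,3)= @(3,2)–@(4,3)= @(3,3)–%(3,4)≠ @(3,3)–@(4,3)= @(3,3)–@(4,4)= %(3,4)–%(3,5)= %(3,4)–@(4,4)≠ %(3,4)–@(4,5)≠ %(3,4)–@(4,3)≠ %(3,5)–@(4,5)≠ %(3,5)–@(4,4)≠  → 6/12 unlike.
Row 4: %(4,0)–@(5,0)≠ %(4,0)–@(5,1)≠ @(4,3)–@(4,4)= @(4,3)–@(5,2)= @(4,4)–@(4,5)=  → 2/5 unlike.
Row 5: @(5,0)–@(5,1)= @(5,1)–@(5,2)= @(5,1)–%(6,2)≠ @(5,2)–%(6,2)≠ @(5,2)–@(6,3)=  → 2/5 unlike.
Row 6: %(6,2)–@(6,3)≠ @(6,3)–%(6,4)≠ %(6,4)–%(6,5)=  → 2/3 unlike.
Total adjacent occupied pairs: 51; unlike-type pairs: 25.

25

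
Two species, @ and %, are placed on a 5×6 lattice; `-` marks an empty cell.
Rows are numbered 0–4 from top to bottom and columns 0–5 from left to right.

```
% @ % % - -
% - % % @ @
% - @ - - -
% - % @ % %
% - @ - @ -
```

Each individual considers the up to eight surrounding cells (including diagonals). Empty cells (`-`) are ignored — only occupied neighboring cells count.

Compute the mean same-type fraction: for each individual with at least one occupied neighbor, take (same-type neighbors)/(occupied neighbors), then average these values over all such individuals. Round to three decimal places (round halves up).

0.564

Row 0: (0,0)% 1/2 · (0,1)@ 0/4 · (0,2)% 3/4 · (0,3)% 3/4
Row 1: (1,0)% 2/3 · (1,2)% 3/5 · (1,3)% 3/5 · (1,4)@ 1/3 · (1,5)@ 1/1
Row 2: (2,0)% 2/2 · (2,2)@ 1/4
Row 3: (3,0)% 2/2 · (3,2)% 0/3 · (3,3)@ 3/5 · (3,4)% 1/3 · (3,5)% 1/2
Row 4: (4,0)% 1/1 · (4,2)@ 1/2 · (4,4)@ 1/3
Sum over 19 individuals: 1/2 + 0/4 + 3/4 + 3/4 + 2/3 + 3/5 + 3/5 + 1/3 + 1/1 + 2/2 + 1/4 + 2/2 + 0/3 + 3/5 + 1/3 + 1/2 + 1/1 + 1/2 + 1/3 = 643/60; mean = 643/60 ÷ 19 = 643/1140 = 0.564035… → 0.564.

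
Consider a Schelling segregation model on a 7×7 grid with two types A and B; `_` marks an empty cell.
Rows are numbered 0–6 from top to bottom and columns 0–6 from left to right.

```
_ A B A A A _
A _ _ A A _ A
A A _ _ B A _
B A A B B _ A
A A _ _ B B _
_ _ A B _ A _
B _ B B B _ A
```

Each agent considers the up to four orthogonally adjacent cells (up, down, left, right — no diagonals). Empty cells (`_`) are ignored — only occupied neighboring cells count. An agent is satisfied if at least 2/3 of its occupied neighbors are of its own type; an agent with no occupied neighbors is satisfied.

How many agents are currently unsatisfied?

13

Row 0: (0,1)A 0/1 ✗ · (0,2)B 0/2 ✗ · (0,3)A 2/3 ✓ · (0,4)A 3/3 ✓ · (0,5)A 1/1 ✓
Row 1: (1,0)A 1/1 ✓ · (1,3)A 2/2 ✓ · (1,4)A 2/3 ✓ · (1,6)A 0/0 ✓
Row 2: (2,0)A 2/3 ✓ · (2,1)A 2/2 ✓ · (2,4)B 1/3 ✗ · (2,5)A 0/1 ✗
Row 3: (3,0)B 0/3 ✗ · (3,1)A 3/4 ✓ · (3,2)A 1/2 ✗ · (3,3)B 1/2 ✗ · (3,4)B 3/3 ✓ · (3,6)A 0/0 ✓
Row 4: (4,0)A 1/2 ✗ · (4,1)A 2/2 ✓ · (4,4)B 2/2 ✓ · (4,5)B 1/2 ✗
Row 5: (5,2)A 0/2 ✗ · (5,3)B 1/2 ✗ · (5,5)A 0/1 ✗
Row 6: (6,0)B 0/0 ✓ · (6,2)B 1/2 ✗ · (6,3)B 3/3 ✓ · (6,4)B 1/1 ✓ · (6,6)A 0/0 ✓
Unsatisfied: (0,1), (0,2), (2,4), (2,5), (3,0), (3,2), (3,3), (4,0), (4,5), (5,2), (5,3), (5,5), (6,2) — 13 in total.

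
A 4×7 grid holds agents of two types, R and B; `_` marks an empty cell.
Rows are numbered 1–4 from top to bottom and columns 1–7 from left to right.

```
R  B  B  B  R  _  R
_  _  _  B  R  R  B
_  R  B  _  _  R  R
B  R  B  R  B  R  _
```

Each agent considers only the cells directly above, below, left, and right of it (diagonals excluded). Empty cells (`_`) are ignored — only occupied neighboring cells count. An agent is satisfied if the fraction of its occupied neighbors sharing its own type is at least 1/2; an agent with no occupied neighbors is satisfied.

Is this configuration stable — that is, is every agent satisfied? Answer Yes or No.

No

(1,1)R 0/1 unhappy
(1,2)B 1/2 ok
(1,3)B 2/2 ok
(1,4)B 2/3 ok
(1,5)R 1/2 ok
(1,7)R 0/1 unhappy
(2,4)B 1/2 ok
(2,5)R 2/3 ok
(2,6)R 2/3 ok
(2,7)B 0/3 unhappy
(3,2)R 1/2 ok
(3,3)B 1/2 ok
(3,6)R 3/3 ok
(3,7)R 1/2 ok
(4,1)B 0/1 unhappy
(4,2)R 1/3 unhappy
(4,3)B 1/3 unhappy
(4,4)R 0/2 unhappy
(4,5)B 0/2 unhappy
(4,6)R 1/2 ok
For instance (1,1) has only 0/1 same-type neighbors, below 1/2.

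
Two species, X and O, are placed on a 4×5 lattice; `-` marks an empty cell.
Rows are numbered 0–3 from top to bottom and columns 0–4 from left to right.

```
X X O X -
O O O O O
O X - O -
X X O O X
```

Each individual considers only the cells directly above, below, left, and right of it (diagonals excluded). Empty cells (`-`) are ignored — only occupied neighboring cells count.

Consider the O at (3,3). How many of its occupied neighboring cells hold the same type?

2

Occupied neighbors of (3,3): (2,3)=O, (3,2)=O, (3,4)=X.
Same type (O): 2 of 3.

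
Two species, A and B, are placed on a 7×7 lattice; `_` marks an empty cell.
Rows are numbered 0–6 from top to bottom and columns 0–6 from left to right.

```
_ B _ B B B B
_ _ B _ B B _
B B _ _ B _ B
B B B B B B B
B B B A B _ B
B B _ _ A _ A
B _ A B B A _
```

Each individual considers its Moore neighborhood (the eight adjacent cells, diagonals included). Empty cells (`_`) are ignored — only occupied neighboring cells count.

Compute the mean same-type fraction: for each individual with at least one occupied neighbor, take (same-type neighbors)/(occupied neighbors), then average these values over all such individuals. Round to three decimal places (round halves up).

Row 0: (0,1)B 1/1 · (0,3)B 3/3 · (0,4)B 4/4 · (0,5)B 4/4 · (0,6)B 2/2
Row 1: (1,2)B 3/3 · (1,4)B 5/5 · (1,5)B 6/6
Row 2: (2,0)B 3/3 · (2,1)B 5/5 · (2,4)B 5/5 · (2,6)B 3/3
Row 3: (3,0)B 5/5 · (3,1)B 7/7 · (3,2)B 5/6 · (3,3)B 5/6 · (3,4)B 4/5 · (3,5)B 6/6 · (3,6)B 3/3
Row 4: (4,0)B 5/5 · (4,1)B 7/7 · (4,2)B 5/6 · (4,3)A 1/6 · (4,4)B 3/5 · (4,6)B 2/3
Row 5: (5,0)B 4/4 · (5,1)B 5/6 · (5,4)A 2/5 · (5,6)A 1/2
Row 6: (6,0)B 2/2 · (6,2)A 0/2 · (6,3)B 1/3 · (6,4)B 1/3 · (6,5)A 2/3
Sum over 34 individuals: 1/1 + 3/3 + 4/4 + 4/4 + 2/2 + 3/3 + 5/5 + 6/6 + 3/3 + 5/5 + 5/5 + 3/3 + 5/5 + 7/7 + 5/6 + 5/6 + 4/5 + 6/6 + 3/3 + 5/5 + 7/7 + 5/6 + 1/6 + 3/5 + 2/3 + 4/4 + 5/6 + 2/5 + 1/2 + 2/2 + 0/2 + 1/3 + 1/3 + 2/3 = 139/5; mean = 139/5 ÷ 34 = 139/170 = 0.817647… → 0.818.

0.818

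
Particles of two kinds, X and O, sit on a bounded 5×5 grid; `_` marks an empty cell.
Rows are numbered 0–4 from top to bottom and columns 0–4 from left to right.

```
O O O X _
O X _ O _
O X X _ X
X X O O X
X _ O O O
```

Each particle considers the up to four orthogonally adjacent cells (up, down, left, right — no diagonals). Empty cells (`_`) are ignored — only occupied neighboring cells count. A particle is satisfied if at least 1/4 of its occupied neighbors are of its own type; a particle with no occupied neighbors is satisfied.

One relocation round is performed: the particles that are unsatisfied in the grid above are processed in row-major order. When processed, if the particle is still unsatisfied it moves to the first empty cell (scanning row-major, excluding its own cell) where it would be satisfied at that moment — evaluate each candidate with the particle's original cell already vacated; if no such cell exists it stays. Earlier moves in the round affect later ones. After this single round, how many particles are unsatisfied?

0

Initially unsatisfied (in order): (0,3), (1,3).
  (0,3) → (0,4).
  (1,3): now satisfied by earlier moves; stays.
Resulting grid:
O O O _ X
O X _ O _
O X X _ X
X X O O X
X _ O O O
All satisfied now.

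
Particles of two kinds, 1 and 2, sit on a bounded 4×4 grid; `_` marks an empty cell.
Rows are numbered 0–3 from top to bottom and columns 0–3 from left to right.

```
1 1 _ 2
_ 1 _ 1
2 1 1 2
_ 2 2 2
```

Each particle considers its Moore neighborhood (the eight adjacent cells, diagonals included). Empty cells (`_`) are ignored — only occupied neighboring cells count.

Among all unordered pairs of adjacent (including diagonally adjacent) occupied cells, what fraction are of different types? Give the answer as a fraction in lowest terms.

5/11

Scan each occupied cell's neighbors to the right and below (and the two forward diagonals) so each pair is counted once.
From row 0: 1 unlike of 4 pairs (running 1/4).
From row 1: 2 unlike of 5 pairs (running 3/9).
From row 2: 7 unlike of 11 pairs (running 10/20).
From row 3: 0 unlike of 2 pairs (running 10/22).
Total adjacent occupied pairs: 22; unlike-type pairs: 10.
10/22 reduces to 5/11.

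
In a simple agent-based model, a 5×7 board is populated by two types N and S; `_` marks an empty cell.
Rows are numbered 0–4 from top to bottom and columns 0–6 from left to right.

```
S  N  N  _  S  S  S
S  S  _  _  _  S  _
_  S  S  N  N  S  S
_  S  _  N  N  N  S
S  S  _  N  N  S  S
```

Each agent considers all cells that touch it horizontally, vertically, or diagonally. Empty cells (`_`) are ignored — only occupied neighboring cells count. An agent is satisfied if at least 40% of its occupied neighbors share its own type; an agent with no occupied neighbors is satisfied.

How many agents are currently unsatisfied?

(0,0)S 2/3 satisfied
(0,1)N 1/4 not
(0,2)N 1/2 satisfied
(0,4)S 2/2 satisfied
(0,5)S 3/3 satisfied
(0,6)S 2/2 satisfied
(1,0)S 3/4 satisfied
(1,1)S 4/6 satisfied
(1,5)S 5/6 satisfied
(2,1)S 4/4 satisfied
(2,2)S 3/5 satisfied
(2,3)N 3/4 satisfied
(2,4)N 4/6 satisfied
(2,5)S 3/6 satisfied
(2,6)S 3/4 satisfied
(3,1)S 4/4 satisfied
(3,3)N 5/6 satisfied
(3,4)N 6/8 satisfied
(3,5)N 3/8 not
(3,6)S 4/5 satisfied
(4,0)S 2/2 satisfied
(4,1)S 2/2 satisfied
(4,3)N 3/3 satisfied
(4,4)N 4/5 satisfied
(4,5)S 2/5 satisfied
(4,6)S 2/3 satisfied
Unsatisfied: (0,1), (3,5) — 2 in total.

2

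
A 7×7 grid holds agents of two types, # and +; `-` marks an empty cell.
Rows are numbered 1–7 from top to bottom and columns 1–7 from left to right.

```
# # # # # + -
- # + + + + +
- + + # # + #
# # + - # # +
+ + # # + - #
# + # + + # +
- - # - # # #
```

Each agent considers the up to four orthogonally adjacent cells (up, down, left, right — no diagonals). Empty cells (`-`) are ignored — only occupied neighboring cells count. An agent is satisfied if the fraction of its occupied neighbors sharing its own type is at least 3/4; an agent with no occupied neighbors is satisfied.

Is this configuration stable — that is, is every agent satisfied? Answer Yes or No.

No

(1,1)# 1/1 ok
(1,2)# 3/3 ok
(1,3)# 2/3 unhappy
(1,4)# 2/3 unhappy
(1,5)# 1/3 unhappy
(1,6)+ 1/2 unhappy
(2,2)# 1/3 unhappy
(2,3)+ 2/4 unhappy
(2,4)+ 2/4 unhappy
(2,5)+ 2/4 unhappy
(2,6)+ 4/4 ok
(2,7)+ 1/2 unhappy
(3,2)+ 1/3 unhappy
(3,3)+ 3/4 ok
(3,4)# 1/3 unhappy
(3,5)# 2/4 unhappy
(3,6)+ 1/4 unhappy
(3,7)# 0/3 unhappy
(4,1)# 1/2 unhappy
(4,2)# 1/4 unhappy
(4,3)+ 1/3 unhappy
(4,5)# 2/3 unhappy
(4,6)# 1/3 unhappy
(4,7)+ 0/3 unhappy
(5,1)+ 1/3 unhappy
(5,2)+ 2/4 unhappy
(5,3)# 2/4 unhappy
(5,4)# 1/3 unhappy
(5,5)+ 1/3 unhappy
(5,7)# 0/2 unhappy
(6,1)# 0/2 unhappy
(6,2)+ 1/3 unhappy
(6,3)# 2/4 unhappy
(6,4)+ 1/3 unhappy
(6,5)+ 2/4 unhappy
(6,6)# 1/3 unhappy
(6,7)+ 0/3 unhappy
(7,3)# 1/1 ok
(7,5)# 1/2 unhappy
(7,6)# 3/3 ok
(7,7)# 1/2 unhappy
For instance (1,3) has only 2/3 same-type neighbors, below 3/4.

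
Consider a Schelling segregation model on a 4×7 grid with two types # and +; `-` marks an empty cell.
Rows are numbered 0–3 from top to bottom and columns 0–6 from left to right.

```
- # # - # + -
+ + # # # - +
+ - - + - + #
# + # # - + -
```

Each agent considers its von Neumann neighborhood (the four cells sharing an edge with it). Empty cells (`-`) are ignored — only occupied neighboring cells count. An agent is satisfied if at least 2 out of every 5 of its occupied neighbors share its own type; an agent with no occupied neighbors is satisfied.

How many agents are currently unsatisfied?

7

Row 0: (0,1)# 1/2 ✓ · (0,2)# 2/2 ✓ · (0,4)# 1/2 ✓ · (0,5)+ 0/1 ✗
Row 1: (1,0)+ 2/2 ✓ · (1,1)+ 1/3 ✗ · (1,2)# 2/3 ✓ · (1,3)# 2/3 ✓ · (1,4)# 2/2 ✓ · (1,6)+ 0/1 ✗
Row 2: (2,0)+ 1/2 ✓ · (2,3)+ 0/2 ✗ · (2,5)+ 1/2 ✓ · (2,6)# 0/2 ✗
Row 3: (3,0)# 0/2 ✗ · (3,1)+ 0/2 ✗ · (3,2)# 1/2 ✓ · (3,3)# 1/2 ✓ · (3,5)+ 1/1 ✓
Unsatisfied: (0,5), (1,1), (1,6), (2,3), (2,6), (3,0), (3,1) — 7 in total.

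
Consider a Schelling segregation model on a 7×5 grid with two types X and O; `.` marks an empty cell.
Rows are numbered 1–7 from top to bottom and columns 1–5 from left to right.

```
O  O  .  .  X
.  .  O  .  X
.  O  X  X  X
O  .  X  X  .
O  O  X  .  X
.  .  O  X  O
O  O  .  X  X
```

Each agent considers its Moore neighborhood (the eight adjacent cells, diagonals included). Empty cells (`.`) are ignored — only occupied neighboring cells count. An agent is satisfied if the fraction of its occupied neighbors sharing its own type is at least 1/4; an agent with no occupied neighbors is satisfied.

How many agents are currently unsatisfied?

(1,1)O 1/1 ok
(1,2)O 2/2 ok
(1,5)X 1/1 ok
(2,3)O 2/4 ok
(2,5)X 3/3 ok
(3,2)O 2/4 ok
(3,3)X 3/5 ok
(3,4)X 5/6 ok
(3,5)X 3/3 ok
(4,1)O 3/3 ok
(4,3)X 4/6 ok
(4,4)X 6/6 ok
(5,1)O 2/2 ok
(5,2)O 3/5 ok
(5,3)X 3/5 ok
(5,5)X 2/3 ok
(6,3)O 2/5 ok
(6,4)X 4/6 ok
(6,5)O 0/4 unhappy
(7,1)O 1/1 ok
(7,2)O 2/2 ok
(7,4)X 2/4 ok
(7,5)X 2/3 ok
Unsatisfied: (6,5) — 1 in total.

1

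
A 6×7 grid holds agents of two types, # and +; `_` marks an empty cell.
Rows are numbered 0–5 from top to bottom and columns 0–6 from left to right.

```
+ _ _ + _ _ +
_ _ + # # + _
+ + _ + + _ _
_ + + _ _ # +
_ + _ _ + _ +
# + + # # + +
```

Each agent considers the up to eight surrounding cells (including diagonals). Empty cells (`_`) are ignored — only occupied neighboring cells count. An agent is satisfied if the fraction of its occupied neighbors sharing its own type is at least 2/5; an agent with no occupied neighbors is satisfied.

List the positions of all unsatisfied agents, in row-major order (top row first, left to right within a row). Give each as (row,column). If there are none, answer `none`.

(0,3), (1,3), (1,4), (3,5), (4,4), (5,0), (5,3), (5,4)

Row 0: (0,0)+ 0/0 ✓ · (0,3)+ 1/3 ✗ · (0,6)+ 1/1 ✓
Row 1: (1,2)+ 3/4 ✓ · (1,3)# 1/5 ✗ · (1,4)# 1/5 ✗ · (1,5)+ 2/3 ✓
Row 2: (2,0)+ 2/2 ✓ · (2,1)+ 4/4 ✓ · (2,3)+ 3/5 ✓ · (2,4)+ 2/5 ✓
Row 3: (3,1)+ 4/4 ✓ · (3,2)+ 4/4 ✓ · (3,5)# 0/4 ✗ · (3,6)+ 1/2 ✓
Row 4: (4,1)+ 4/5 ✓ · (4,4)+ 1/4 ✗ · (4,6)+ 3/4 ✓
Row 5: (5,0)# 0/2 ✗ · (5,1)+ 2/3 ✓ · (5,2)+ 2/3 ✓ · (5,3)# 1/3 ✗ · (5,4)# 1/3 ✗ · (5,5)+ 3/4 ✓ · (5,6)+ 2/2 ✓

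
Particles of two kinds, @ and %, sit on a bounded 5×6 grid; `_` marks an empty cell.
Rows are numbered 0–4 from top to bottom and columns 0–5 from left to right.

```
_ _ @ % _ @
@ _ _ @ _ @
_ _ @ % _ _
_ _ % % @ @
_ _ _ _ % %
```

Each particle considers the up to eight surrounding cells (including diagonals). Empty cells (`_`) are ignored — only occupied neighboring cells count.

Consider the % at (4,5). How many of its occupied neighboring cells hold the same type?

1

Occupied neighbors of (4,5): (3,4)=@, (3,5)=@, (4,4)=%.
Same type (%): 1 of 3.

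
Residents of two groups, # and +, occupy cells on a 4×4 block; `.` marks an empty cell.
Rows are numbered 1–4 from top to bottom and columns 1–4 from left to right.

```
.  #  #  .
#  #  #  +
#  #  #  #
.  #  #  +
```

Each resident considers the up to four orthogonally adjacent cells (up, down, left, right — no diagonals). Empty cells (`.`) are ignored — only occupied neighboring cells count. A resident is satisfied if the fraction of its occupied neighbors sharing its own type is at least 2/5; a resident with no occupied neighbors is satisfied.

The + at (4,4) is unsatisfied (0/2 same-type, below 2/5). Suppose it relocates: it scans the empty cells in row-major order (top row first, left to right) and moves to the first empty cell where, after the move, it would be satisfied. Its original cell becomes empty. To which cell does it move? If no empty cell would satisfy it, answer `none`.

Vacating (4,4). Empty cells in order:
  (1,1): 0/2 same-type → still unsatisfied.
  (1,4): 1/2 same-type → satisfied — stop here.

(1,4)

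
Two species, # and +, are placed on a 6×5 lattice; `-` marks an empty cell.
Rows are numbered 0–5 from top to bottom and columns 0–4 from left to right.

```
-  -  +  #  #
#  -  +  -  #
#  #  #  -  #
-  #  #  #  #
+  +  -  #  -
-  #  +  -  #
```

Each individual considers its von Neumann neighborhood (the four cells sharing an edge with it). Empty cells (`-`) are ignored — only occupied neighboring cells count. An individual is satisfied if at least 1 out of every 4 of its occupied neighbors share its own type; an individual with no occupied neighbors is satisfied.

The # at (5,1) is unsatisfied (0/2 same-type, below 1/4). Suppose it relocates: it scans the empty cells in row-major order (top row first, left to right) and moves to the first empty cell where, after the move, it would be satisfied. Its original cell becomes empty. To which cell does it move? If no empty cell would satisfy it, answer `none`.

Vacating (5,1). Empty cells in order:
  (0,0): 1/1 same-type → satisfied — stop here.

(0,0)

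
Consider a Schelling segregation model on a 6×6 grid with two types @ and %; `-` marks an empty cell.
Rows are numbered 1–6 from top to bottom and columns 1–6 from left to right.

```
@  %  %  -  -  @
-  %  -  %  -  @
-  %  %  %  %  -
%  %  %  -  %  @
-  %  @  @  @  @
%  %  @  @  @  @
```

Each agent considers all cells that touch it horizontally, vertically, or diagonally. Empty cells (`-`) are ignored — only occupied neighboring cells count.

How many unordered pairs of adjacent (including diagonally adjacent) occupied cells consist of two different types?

15

Scan each occupied cell's neighbors to the right and below (and the two forward diagonals) so each pair is counted once.
Row 1: @(1,1)–%(1,2)≠ @(1,1)–%(2,2)≠ %(1,2)–%(1,3)= %(1,2)–%(2,2)= %(1,3)–%(2,4)= %(1,3)–%(2,2)= @(1,6)–@(2,6)=  → 2/7 unlike.
Row 2: %(2,2)–%(3,2)= %(2,2)–%(3,3)= %(2,4)–%(3,4)= %(2,4)–%(3,5)= %(2,4)–%(3,3)= @(2,6)–%(3,5)≠  → 1/6 unlike.
Row 3: %(3,2)–%(3,3)= %(3,2)–%(4,2)= %(3,2)–%(4,3)= %(3,2)–%(4,1)= %(3,3)–%(3,4)= %(3,3)–%(4,3)= %(3,3)–%(4,2)= %(3,4)–%(3,5)= %(3,4)–%(4,5)= %(3,4)–%(4,3)= %(3,5)–%(4,5)= %(3,5)–@(4,6)≠  → 1/12 unlike.
Row 4: %(4,1)–%(4,2)= %(4,1)–%(5,2)= %(4,2)–%(4,3)= %(4,2)–%(5,2)= %(4,2)–@(5,3)≠ %(4,3)–@(5,3)≠ %(4,3)–@(5,4)≠ %(4,3)–%(5,2)= %(4,5)–@(4,6)≠ %(4,5)–@(5,5)≠ %(4,5)–@(5,6)≠ %(4,5)–@(5,4)≠ @(4,6)–@(5,6)= @(4,6)–@(5,5)=  → 7/14 unlike.
Row 5: %(5,2)–@(5,3)≠ %(5,2)–%(6,2)= %(5,2)–@(6,3)≠ %(5,2)–%(6,1)= @(5,3)–@(5,4)= @(5,3)–@(6,3)= @(5,3)–@(6,4)= @(5,3)–%(6,2)≠ @(5,4)–@(5,5)= @(5,4)–@(6,4)= @(5,4)–@(6,5)= @(5,4)–@(6,3)= @(5,5)–@(5,6)= @(5,5)–@(6,5)= @(5,5)–@(6,6)= @(5,5)–@(6,4)= @(5,6)–@(6,6)= @(5,6)–@(6,5)=  → 3/18 unlike.
Row 6: %(6,1)–%(6,2)= %(6,2)–@(6,3)≠ @(6,3)–@(6,4)= @(6,4)–@(6,5)= @(6,5)–@(6,6)=  → 1/5 unlike.
Total adjacent occupied pairs: 62; unlike-type pairs: 15.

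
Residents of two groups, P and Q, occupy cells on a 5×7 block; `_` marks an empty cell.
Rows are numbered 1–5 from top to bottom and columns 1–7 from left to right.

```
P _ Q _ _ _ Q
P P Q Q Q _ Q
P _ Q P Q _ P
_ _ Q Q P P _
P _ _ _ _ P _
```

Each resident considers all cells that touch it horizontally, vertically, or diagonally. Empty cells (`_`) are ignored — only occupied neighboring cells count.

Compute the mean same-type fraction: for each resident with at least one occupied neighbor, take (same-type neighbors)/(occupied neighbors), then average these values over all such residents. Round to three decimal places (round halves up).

0.693

(1,1)P 2/2
(1,3)Q 2/3
(1,7)Q 1/1
(2,1)P 3/3
(2,2)P 3/6
(2,3)Q 3/5
(2,4)Q 5/6
(2,5)Q 2/3
(2,7)Q 1/2
(3,1)P 2/2
(3,3)Q 4/6
(3,4)P 1/8
(3,5)Q 3/6
(3,7)P 1/2
(4,3)Q 2/3
(4,4)Q 3/5
(4,5)P 3/5
(4,6)P 3/4
(5,1)P — no occupied neighbors
(5,6)P 2/2
Sum over 19 residents: 2/2 + 2/3 + 1/1 + 3/3 + 3/6 + 3/5 + 5/6 + 2/3 + 1/2 + 2/2 + 4/6 + 1/8 + 3/6 + 1/2 + 2/3 + 3/5 + 3/5 + 3/4 + 2/2 = 527/40; mean = 527/40 ÷ 19 = 527/760 = 0.693421… → 0.693.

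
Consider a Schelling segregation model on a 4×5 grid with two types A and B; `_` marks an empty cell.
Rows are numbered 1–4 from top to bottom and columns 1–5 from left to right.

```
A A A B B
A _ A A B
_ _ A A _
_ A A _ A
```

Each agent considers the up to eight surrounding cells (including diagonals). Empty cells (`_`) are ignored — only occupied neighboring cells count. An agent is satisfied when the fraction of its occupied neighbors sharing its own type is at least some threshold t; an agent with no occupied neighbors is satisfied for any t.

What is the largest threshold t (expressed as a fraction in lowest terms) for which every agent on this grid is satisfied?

2/5

Row 1: (1,1)A 2/2 · (1,2)A 4/4 · (1,3)A 3/4 · (1,4)B 2/5 · (1,5)B 2/3
Row 2: (2,1)A 2/2 · (2,3)A 5/6 · (2,4)A 4/7 · (2,5)B 2/4
Row 3: (3,3)A 5/5 · (3,4)A 5/6
Row 4: (4,2)A 2/2 · (4,3)A 3/3 · (4,5)A 1/1
The smallest same-type fraction is 2/5 at (1,4), which reduces to 2/5. Any threshold above that leaves this agent unsatisfied.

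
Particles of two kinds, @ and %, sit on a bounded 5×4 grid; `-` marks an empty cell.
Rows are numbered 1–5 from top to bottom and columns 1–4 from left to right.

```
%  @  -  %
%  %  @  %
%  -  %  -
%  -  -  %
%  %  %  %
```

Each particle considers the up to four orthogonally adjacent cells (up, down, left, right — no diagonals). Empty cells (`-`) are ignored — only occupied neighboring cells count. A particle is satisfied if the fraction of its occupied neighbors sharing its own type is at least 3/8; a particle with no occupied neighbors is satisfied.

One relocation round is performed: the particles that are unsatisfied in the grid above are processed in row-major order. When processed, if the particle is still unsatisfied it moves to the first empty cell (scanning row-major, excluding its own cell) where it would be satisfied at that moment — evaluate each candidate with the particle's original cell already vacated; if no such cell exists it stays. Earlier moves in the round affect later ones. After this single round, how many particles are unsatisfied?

2

Initially unsatisfied (in order): (1,2), (2,2), (2,3), (3,3).
  (1,2) → (1,3).
  (2,2): now satisfied by earlier moves; stays.
  (2,3): no empty cell satisfies it; stays.
  (3,3) → (1,2).
Resulting grid:
% % @ %
% % @ %
% - - -
% - - %
% % % %
Unsatisfied now: (1,3), (2,3).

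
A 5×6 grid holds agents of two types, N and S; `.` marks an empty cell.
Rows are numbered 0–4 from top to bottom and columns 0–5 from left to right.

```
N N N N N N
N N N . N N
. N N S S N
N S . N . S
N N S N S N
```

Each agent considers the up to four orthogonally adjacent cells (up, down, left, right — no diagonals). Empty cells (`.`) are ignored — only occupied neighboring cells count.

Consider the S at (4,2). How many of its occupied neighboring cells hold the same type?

Occupied neighbors of (4,2): (4,1)=N, (4,3)=N.
Same type (S): 0 of 2.

0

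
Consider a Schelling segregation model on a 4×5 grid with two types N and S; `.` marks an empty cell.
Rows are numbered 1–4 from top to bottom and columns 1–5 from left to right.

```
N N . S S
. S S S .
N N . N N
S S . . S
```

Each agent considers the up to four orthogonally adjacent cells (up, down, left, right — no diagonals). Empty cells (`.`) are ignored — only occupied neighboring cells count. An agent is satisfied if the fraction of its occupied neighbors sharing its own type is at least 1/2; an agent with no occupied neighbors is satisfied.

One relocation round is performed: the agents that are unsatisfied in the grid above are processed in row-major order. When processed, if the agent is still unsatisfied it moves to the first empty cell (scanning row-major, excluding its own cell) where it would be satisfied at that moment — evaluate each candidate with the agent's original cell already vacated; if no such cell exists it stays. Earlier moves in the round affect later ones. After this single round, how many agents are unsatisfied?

Initially unsatisfied (in order): (2,2), (3,2), (4,5).
  (2,2) → (1,3).
  (3,2): now satisfied by earlier moves; stays.
  (4,5) → (2,5).
Resulting grid:
N N S S S
. . S S S
N N . N N
S S . . .
All satisfied now.

0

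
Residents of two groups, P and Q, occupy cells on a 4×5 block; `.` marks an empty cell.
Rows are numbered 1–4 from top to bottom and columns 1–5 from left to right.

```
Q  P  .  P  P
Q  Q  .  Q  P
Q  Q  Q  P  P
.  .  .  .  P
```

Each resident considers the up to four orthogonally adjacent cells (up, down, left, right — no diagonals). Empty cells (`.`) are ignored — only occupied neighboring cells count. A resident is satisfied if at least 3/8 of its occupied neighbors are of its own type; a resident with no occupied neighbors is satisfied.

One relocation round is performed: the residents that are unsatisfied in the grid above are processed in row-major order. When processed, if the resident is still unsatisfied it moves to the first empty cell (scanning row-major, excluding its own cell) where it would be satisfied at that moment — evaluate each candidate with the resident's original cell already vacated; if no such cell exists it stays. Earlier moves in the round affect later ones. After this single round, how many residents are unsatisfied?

0

Initially unsatisfied (in order): (1,2), (2,4), (3,4).
  (1,2) → (1,3).
  (2,4) → (1,2).
  (3,4): now satisfied by earlier moves; stays.
Resulting grid:
Q Q P P P
Q Q . . P
Q Q Q P P
. . . . P
All satisfied now.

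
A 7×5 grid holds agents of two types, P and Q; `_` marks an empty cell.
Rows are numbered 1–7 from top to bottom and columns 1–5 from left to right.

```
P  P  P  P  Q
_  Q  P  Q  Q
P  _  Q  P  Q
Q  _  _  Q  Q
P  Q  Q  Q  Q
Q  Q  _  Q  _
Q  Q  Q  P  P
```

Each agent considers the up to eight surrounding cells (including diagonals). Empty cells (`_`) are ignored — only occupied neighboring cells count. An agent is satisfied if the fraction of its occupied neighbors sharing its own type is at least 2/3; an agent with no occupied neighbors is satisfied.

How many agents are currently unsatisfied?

(1,1)P 1/2 not
(1,2)P 3/4 satisfied
(1,3)P 3/5 not
(1,4)P 2/5 not
(1,5)Q 2/3 satisfied
(2,2)Q 1/6 not
(2,3)P 4/7 not
(2,4)Q 4/8 not
(2,5)Q 3/5 not
(3,1)P 0/2 not
(3,3)Q 3/5 not
(3,4)P 1/7 not
(3,5)Q 4/5 satisfied
(4,1)Q 1/3 not
(4,4)Q 6/7 satisfied
(4,5)Q 4/5 satisfied
(5,1)P 0/4 not
(5,2)Q 4/5 satisfied
(5,3)Q 5/5 satisfied
(5,4)Q 5/5 satisfied
(5,5)Q 4/4 satisfied
(6,1)Q 4/5 satisfied
(6,2)Q 6/7 satisfied
(6,4)Q 4/6 satisfied
(7,1)Q 3/3 satisfied
(7,2)Q 4/4 satisfied
(7,3)Q 3/4 satisfied
(7,4)P 1/3 not
(7,5)P 1/2 not
Unsatisfied: (1,1), (1,3), (1,4), (2,2), (2,3), (2,4), (2,5), (3,1), (3,3), (3,4), (4,1), (5,1), (7,4), (7,5) — 14 in total.

14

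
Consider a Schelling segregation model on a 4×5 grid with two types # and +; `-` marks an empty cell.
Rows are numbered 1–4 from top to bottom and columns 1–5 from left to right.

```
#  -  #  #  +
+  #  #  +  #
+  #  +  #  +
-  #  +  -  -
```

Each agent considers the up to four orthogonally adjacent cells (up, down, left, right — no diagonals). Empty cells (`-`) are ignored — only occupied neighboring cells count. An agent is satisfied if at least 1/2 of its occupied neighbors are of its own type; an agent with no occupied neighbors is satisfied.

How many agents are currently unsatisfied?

(1,1)# 0/1 unhappy
(1,3)# 2/2 ok
(1,4)# 1/3 unhappy
(1,5)+ 0/2 unhappy
(2,1)+ 1/3 unhappy
(2,2)# 2/3 ok
(2,3)# 2/4 ok
(2,4)+ 0/4 unhappy
(2,5)# 0/3 unhappy
(3,1)+ 1/2 ok
(3,2)# 2/4 ok
(3,3)+ 1/4 unhappy
(3,4)# 0/3 unhappy
(3,5)+ 0/2 unhappy
(4,2)# 1/2 ok
(4,3)+ 1/2 ok
Unsatisfied: (1,1), (1,4), (1,5), (2,1), (2,4), (2,5), (3,3), (3,4), (3,5) — 9 in total.

9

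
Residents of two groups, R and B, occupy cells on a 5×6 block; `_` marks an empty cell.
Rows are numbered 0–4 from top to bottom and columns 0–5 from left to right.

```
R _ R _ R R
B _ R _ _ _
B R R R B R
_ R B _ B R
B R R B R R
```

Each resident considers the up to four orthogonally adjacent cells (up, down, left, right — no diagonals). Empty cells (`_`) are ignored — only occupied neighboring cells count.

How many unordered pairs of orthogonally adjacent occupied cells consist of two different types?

Scan each occupied cell's neighbors to the right and below so each pair is counted once.
Row 0: R(0,0)–B(1,0)≠ R(0,2)–R(1,2)= R(0,4)–R(0,5)=  → 1/3 unlike.
Row 1: B(1,0)–B(2,0)= R(1,2)–R(2,2)=  → 0/2 unlike.
Row 2: B(2,0)–R(2,1)≠ R(2,1)–R(2,2)= R(2,1)–R(3,1)= R(2,2)–R(2,3)= R(2,2)–B(3,2)≠ R(2,3)–B(2,4)≠ B(2,4)–R(2,5)≠ B(2,4)–B(3,4)= R(2,5)–R(3,5)=  → 4/9 unlike.
Row 3: R(3,1)–B(3,2)≠ R(3,1)–R(4,1)= B(3,2)–R(4,2)≠ B(3,4)–R(3,5)≠ B(3,4)–R(4,4)≠ R(3,5)–R(4,5)=  → 4/6 unlike.
Row 4: B(4,0)–R(4,1)≠ R(4,1)–R(4,2)= R(4,2)–B(4,3)≠ B(4,3)–R(4,4)≠ R(4,4)–R(4,5)=  → 3/5 unlike.
Total adjacent occupied pairs: 25; unlike-type pairs: 12.

12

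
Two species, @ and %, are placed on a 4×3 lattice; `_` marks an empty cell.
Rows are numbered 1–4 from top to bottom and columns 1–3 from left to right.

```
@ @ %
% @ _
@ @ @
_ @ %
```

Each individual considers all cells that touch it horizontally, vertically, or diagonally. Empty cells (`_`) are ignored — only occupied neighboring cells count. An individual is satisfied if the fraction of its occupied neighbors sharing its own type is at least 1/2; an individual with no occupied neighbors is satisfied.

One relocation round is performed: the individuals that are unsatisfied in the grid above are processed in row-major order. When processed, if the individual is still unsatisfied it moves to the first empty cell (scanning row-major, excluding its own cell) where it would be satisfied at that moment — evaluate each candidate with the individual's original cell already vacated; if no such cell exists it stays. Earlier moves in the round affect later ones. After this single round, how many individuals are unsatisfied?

3

Initially unsatisfied (in order): (1,3), (2,1), (4,3).
  (1,3): no empty cell satisfies it; stays.
  (2,1): no empty cell satisfies it; stays.
  (4,3): no empty cell satisfies it; stays.
Resulting grid:
@ @ %
% @ _
@ @ @
_ @ %
Unsatisfied now: (1,3), (2,1), (4,3).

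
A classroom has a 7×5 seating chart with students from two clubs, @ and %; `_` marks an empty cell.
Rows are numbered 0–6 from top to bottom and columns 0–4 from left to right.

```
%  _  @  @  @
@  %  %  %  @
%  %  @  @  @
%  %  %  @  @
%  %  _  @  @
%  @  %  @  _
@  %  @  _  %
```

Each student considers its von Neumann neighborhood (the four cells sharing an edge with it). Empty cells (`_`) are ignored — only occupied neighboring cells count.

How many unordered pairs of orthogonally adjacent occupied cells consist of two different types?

Scan each occupied cell's neighbors to the right and below so each pair is counted once.
Row 0: %(0,0)–@(1,0)≠ @(0,2)–@(0,3)= @(0,2)–%(1,2)≠ @(0,3)–@(0,4)= @(0,3)–%(1,3)≠ @(0,4)–@(1,4)=  → 3/6 unlike.
Row 1: @(1,0)–%(1,1)≠ @(1,0)–%(2,0)≠ %(1,1)–%(1,2)= %(1,1)–%(2,1)= %(1,2)–%(1,3)= %(1,2)–@(2,2)≠ %(1,3)–@(1,4)≠ %(1,3)–@(2,3)≠ @(1,4)–@(2,4)=  → 5/9 unlike.
Row 2: %(2,0)–%(2,1)= %(2,0)–%(3,0)= %(2,1)–@(2,2)≠ %(2,1)–%(3,1)= @(2,2)–@(2,3)= @(2,2)–%(3,2)≠ @(2,3)–@(2,4)= @(2,3)–@(3,3)= @(2,4)–@(3,4)=  → 2/9 unlike.
Row 3: %(3,0)–%(3,1)= %(3,0)–%(4,0)= %(3,1)–%(3,2)= %(3,1)–%(4,1)= %(3,2)–@(3,3)≠ @(3,3)–@(3,4)= @(3,3)–@(4,3)= @(3,4)–@(4,4)=  → 1/8 unlike.
Row 4: %(4,0)–%(4,1)= %(4,0)–%(5,0)= %(4,1)–@(5,1)≠ @(4,3)–@(4,4)= @(4,3)–@(5,3)=  → 1/5 unlike.
Row 5: %(5,0)–@(5,1)≠ %(5,0)–@(6,0)≠ @(5,1)–%(5,2)≠ @(5,1)–%(6,1)≠ %(5,2)–@(5,3)≠ %(5,2)–@(6,2)≠  → 6/6 unlike.
Row 6: @(6,0)–%(6,1)≠ %(6,1)–@(6,2)≠  → 2/2 unlike.
Total adjacent occupied pairs: 45; unlike-type pairs: 20.

20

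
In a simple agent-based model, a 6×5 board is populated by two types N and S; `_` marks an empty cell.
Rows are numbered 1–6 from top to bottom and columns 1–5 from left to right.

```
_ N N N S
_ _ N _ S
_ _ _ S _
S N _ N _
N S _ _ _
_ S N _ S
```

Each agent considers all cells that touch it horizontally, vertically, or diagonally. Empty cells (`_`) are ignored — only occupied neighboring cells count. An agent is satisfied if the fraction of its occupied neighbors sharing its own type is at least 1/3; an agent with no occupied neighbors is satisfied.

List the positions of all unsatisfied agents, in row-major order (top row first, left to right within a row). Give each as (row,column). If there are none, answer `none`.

(4,4), (5,1), (6,3)

(1,2)N 2/2 satisfied
(1,3)N 3/3 satisfied
(1,4)N 2/4 satisfied
(1,5)S 1/2 satisfied
(2,3)N 3/4 satisfied
(2,5)S 2/3 satisfied
(3,4)S 1/3 satisfied
(4,1)S 1/3 satisfied
(4,2)N 1/3 satisfied
(4,4)N 0/1 not
(5,1)N 1/4 not
(5,2)S 2/5 satisfied
(6,2)S 1/3 satisfied
(6,3)N 0/2 not
(6,5)S 0/0 satisfied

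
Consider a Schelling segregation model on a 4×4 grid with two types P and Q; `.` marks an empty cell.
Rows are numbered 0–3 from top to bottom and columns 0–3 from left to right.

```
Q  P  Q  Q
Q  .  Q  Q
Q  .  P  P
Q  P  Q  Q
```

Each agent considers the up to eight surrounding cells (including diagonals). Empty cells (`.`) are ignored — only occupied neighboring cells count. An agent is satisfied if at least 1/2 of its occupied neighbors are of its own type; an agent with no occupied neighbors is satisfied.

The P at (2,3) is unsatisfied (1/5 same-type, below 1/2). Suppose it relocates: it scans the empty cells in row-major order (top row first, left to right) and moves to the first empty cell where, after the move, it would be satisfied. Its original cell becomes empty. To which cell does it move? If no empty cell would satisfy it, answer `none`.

none

Vacating (2,3). Empty cells in order:
  (1,1): 2/7 same-type → still unsatisfied.
  (2,1): 2/7 same-type → still unsatisfied.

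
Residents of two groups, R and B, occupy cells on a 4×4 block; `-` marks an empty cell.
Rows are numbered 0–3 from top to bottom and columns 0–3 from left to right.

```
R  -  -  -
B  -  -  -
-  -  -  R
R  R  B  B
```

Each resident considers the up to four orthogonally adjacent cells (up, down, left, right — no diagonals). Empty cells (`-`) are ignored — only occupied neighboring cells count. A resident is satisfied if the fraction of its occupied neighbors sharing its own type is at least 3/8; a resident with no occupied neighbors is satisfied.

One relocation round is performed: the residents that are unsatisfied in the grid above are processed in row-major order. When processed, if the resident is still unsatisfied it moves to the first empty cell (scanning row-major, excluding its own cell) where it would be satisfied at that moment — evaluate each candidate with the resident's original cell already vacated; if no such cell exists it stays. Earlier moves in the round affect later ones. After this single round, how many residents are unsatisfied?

1

Initially unsatisfied (in order): (0,0), (1,0), (2,3).
  (0,0) → (0,1).
  (1,0): now satisfied by earlier moves; stays.
  (2,3) → (0,0).
Resulting grid:
R R - -
B - - -
- - - -
R R B B
Unsatisfied now: (1,0).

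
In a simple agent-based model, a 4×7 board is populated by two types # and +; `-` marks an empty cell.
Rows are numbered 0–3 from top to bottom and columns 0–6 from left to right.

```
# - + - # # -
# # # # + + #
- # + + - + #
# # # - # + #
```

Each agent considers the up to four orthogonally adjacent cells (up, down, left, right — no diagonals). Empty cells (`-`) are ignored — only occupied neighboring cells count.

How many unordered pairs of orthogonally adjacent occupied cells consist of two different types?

Scan each occupied cell's neighbors to the right and below so each pair is counted once.
From row 0: 3 unlike of 5 pairs (running 3/5).
From row 1: 4 unlike of 11 pairs (running 7/16).
From row 2: 3 unlike of 7 pairs (running 10/23).
From row 3: 2 unlike of 4 pairs (running 12/27).
Total adjacent occupied pairs: 27; unlike-type pairs: 12.

12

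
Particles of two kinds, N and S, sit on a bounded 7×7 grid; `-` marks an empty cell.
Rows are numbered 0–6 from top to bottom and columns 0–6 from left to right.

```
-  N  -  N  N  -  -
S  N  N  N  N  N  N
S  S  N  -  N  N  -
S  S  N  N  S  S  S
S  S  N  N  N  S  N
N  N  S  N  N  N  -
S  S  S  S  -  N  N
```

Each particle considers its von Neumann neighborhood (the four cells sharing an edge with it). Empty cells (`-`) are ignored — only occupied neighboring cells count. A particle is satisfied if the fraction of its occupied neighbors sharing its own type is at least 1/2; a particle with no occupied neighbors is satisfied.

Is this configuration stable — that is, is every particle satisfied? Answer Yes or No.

No

Row 0: (0,1)N 1/1 ✓ · (0,3)N 2/2 ✓ · (0,4)N 2/2 ✓
Row 1: (1,0)S 1/2 ✓ · (1,1)N 2/4 ✓ · (1,2)N 3/3 ✓ · (1,3)N 3/3 ✓ · (1,4)N 4/4 ✓ · (1,5)N 3/3 ✓ · (1,6)N 1/1 ✓
Row 2: (2,0)S 3/3 ✓ · (2,1)S 2/4 ✓ · (2,2)N 2/3 ✓ · (2,4)N 2/3 ✓ · (2,5)N 2/3 ✓
Row 3: (3,0)S 3/3 ✓ · (3,1)S 3/4 ✓ · (3,2)N 3/4 ✓ · (3,3)N 2/3 ✓ · (3,4)S 1/4 ✗ · (3,5)S 3/4 ✓ · (3,6)S 1/2 ✓
Row 4: (4,0)S 2/3 ✓ · (4,1)S 2/4 ✓ · (4,2)N 2/4 ✓ · (4,3)N 4/4 ✓ · (4,4)N 2/4 ✓ · (4,5)S 1/4 ✗ · (4,6)N 0/2 ✗
Row 5: (5,0)N 1/3 ✗ · (5,1)N 1/4 ✗ · (5,2)S 1/4 ✗ · (5,3)N 2/4 ✓ · (5,4)N 3/3 ✓ · (5,5)N 2/3 ✓
Row 6: (6,0)S 1/2 ✓ · (6,1)S 2/3 ✓ · (6,2)S 3/3 ✓ · (6,3)S 1/2 ✓ · (6,5)N 2/2 ✓ · (6,6)N 1/1 ✓
For instance (3,4) has only 1/4 same-type neighbors, below 1/2.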